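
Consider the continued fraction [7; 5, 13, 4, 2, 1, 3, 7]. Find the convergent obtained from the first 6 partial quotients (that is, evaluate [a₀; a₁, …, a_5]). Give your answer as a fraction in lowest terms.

Build up convergents one term at a time:
a_0 = 7: 7/1
a_1 = 5: 36/5
a_2 = 13: 475/66
a_3 = 4: 1936/269
a_4 = 2: 4347/604
a_5 = 1: 6283/873

6283/873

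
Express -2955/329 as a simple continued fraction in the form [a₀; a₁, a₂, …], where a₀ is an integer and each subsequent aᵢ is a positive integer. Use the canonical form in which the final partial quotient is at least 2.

-2955 = -9·329 + 6, so a_0 = -9
329 = 54·6 + 5, so a_1 = 54
6 = 1·5 + 1, so a_2 = 1
5 = 5·1 + 0, so a_3 = 5

[-9; 54, 1, 5]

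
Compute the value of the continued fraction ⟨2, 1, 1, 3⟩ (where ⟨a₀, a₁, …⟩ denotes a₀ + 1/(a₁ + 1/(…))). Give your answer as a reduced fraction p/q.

Starting at the tail and folding back:
Start with 3.
1 + 1/(3/1) = 1 + 1/3 = 4/3
1 + 1/(4/3) = 1 + 3/4 = 7/4
2 + 1/(7/4) = 2 + 4/7 = 18/7

18/7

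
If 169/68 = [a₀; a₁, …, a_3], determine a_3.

Repeatedly divide and take the remainder:
⌊169/68⌋ = 2, remainder 33
⌊68/33⌋ = 2, remainder 2
⌊33/2⌋ = 16, remainder 1
⌊2/1⌋ = 2, remainder 0

2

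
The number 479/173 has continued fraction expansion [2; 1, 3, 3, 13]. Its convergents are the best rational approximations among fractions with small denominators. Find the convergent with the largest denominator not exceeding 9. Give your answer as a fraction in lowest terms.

11/4

a_0 = 2: 2/1  (≤ bound)
a_1 = 1: 3/1  (≤ bound)
a_2 = 3: 11/4  (≤ bound)
a_3 = 3: 36/13  (> 9, stop)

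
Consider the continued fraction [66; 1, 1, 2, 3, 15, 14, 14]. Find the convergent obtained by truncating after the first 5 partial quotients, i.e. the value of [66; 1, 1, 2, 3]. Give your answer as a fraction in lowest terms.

Start with 3.
2 + 1/(3/1) = 2 + 1/3 = 7/3
1 + 1/(7/3) = 1 + 3/7 = 10/7
1 + 1/(10/7) = 1 + 7/10 = 17/10
66 + 1/(17/10) = 66 + 10/17 = 1132/17

1132/17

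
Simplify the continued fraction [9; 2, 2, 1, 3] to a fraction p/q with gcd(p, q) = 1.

245/26

Starting at the tail and folding back:
Start with 3.
1 + 1/(3/1) = 1 + 1/3 = 4/3
2 + 1/(4/3) = 2 + 3/4 = 11/4
2 + 1/(11/4) = 2 + 4/11 = 26/11
9 + 1/(26/11) = 9 + 11/26 = 245/26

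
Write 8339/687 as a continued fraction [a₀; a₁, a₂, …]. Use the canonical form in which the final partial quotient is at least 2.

8339 = 12·687 + 95, so a_0 = 12
687 = 7·95 + 22, so a_1 = 7
95 = 4·22 + 7, so a_2 = 4
22 = 3·7 + 1, so a_3 = 3
7 = 7·1 + 0, so a_4 = 7

[12; 7, 4, 3, 7]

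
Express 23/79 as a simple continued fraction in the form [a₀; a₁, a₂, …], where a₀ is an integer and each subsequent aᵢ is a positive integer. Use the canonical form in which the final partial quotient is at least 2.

Repeatedly divide and take the remainder:
23 ÷ 79 → quotient 0, remainder 23
79 ÷ 23 → quotient 3, remainder 10
23 ÷ 10 → quotient 2, remainder 3
10 ÷ 3 → quotient 3, remainder 1
3 ÷ 1 → quotient 3, remainder 0

[0; 3, 2, 3, 3]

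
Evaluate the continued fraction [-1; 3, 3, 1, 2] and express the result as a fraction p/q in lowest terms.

Work from the innermost term outward:
Start with 2.
1 + 1/(2/1) = 1 + 1/2 = 3/2
3 + 1/(3/2) = 3 + 2/3 = 11/3
3 + 1/(11/3) = 3 + 3/11 = 36/11
-1 + 1/(36/11) = -1 + 11/36 = -25/36

-25/36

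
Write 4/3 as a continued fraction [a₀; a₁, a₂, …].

Apply division with remainder until the remainder is 0:
⌊4/3⌋ = 1, remainder 1
⌊3/1⌋ = 3, remainder 0

[1; 3]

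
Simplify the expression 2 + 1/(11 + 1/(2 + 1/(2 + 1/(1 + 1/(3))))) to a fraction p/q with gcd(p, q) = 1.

620/297

a_0 = 2: 2/1
a_1 = 11: 23/11
a_2 = 2: 48/23
a_3 = 2: 119/57
a_4 = 1: 167/80
a_5 = 3: 620/297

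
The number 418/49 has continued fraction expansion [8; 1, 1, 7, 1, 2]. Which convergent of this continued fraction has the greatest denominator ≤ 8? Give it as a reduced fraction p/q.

List convergents until the denominator exceeds the bound:
a_0 = 8: 8/1  (≤ bound)
a_1 = 1: 9/1  (≤ bound)
a_2 = 1: 17/2  (≤ bound)
a_3 = 7: 128/15  (> 8, stop)

17/2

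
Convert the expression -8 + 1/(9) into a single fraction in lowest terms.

-71/9

Compute successive convergents:
a_0 = -8: -8/1
a_1 = 9: -71/9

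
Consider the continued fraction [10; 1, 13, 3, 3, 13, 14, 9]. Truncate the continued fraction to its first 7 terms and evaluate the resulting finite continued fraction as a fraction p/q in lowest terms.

292609/26771

Compute successive convergents:
a_0 = 10: 10/1
a_1 = 1: 11/1
a_2 = 13: 153/14
a_3 = 3: 470/43
a_4 = 3: 1563/143
a_5 = 13: 20789/1902
a_6 = 14: 292609/26771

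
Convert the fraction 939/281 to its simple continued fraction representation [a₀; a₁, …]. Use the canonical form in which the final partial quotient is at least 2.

Run the Euclidean algorithm, recording each quotient:
939 ÷ 281 → quotient 3, remainder 96
281 ÷ 96 → quotient 2, remainder 89
96 ÷ 89 → quotient 1, remainder 7
89 ÷ 7 → quotient 12, remainder 5
7 ÷ 5 → quotient 1, remainder 2
5 ÷ 2 → quotient 2, remainder 1
2 ÷ 1 → quotient 2, remainder 0

[3; 2, 1, 12, 1, 2, 2]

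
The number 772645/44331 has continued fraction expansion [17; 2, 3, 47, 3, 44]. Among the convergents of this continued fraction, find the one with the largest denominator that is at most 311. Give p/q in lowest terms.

122/7

a_0 = 17: 17/1  (≤ bound)
a_1 = 2: 35/2  (≤ bound)
a_2 = 3: 122/7  (≤ bound)
a_3 = 47: 5769/331  (> 311, stop)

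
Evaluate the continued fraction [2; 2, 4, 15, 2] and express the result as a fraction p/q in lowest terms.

692/283

a_0 = 2: 2/1
a_1 = 2: 5/2
a_2 = 4: 22/9
a_3 = 15: 335/137
a_4 = 2: 692/283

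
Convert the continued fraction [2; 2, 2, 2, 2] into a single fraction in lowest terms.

70/29

a_0 = 2: 2/1
a_1 = 2: 5/2
a_2 = 2: 12/5
a_3 = 2: 29/12
a_4 = 2: 70/29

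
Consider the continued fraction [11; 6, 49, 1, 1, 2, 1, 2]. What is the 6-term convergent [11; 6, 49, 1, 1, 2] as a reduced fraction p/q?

a_0 = 11: 11/1
a_1 = 6: 67/6
a_2 = 49: 3294/295
a_3 = 1: 3361/301
a_4 = 1: 6655/596
a_5 = 2: 16671/1493

16671/1493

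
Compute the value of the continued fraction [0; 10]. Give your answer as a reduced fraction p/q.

Use the convergent recurrence hₖ = aₖ·hₖ₋₁ + hₖ₋₂ (and likewise for the denominators kₖ):
a_0 = 0: 0/1
a_1 = 10: 1/10

1/10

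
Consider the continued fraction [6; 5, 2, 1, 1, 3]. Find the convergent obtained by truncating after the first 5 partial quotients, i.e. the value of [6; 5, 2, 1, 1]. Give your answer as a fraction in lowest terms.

Start with 1.
1 + 1/(1/1) = 1 + 1/1 = 2/1
2 + 1/(2/1) = 2 + 1/2 = 5/2
5 + 1/(5/2) = 5 + 2/5 = 27/5
6 + 1/(27/5) = 6 + 5/27 = 167/27

167/27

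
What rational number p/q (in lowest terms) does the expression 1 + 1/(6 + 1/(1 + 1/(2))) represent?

23/20

a_0 = 1: 1/1
a_1 = 6: 7/6
a_2 = 1: 8/7
a_3 = 2: 23/20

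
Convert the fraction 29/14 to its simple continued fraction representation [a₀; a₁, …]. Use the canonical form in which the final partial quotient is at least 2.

⌊29/14⌋ = 2, remainder 1
⌊14/1⌋ = 14, remainder 0

[2; 14]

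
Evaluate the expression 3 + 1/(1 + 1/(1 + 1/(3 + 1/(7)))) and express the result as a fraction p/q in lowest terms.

Start with 7.
3 + 1/(7/1) = 3 + 1/7 = 22/7
1 + 1/(22/7) = 1 + 7/22 = 29/22
1 + 1/(29/22) = 1 + 22/29 = 51/29
3 + 1/(51/29) = 3 + 29/51 = 182/51

182/51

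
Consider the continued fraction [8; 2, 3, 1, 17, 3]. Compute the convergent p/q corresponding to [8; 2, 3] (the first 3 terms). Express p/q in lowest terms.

a_0 = 8: 8/1
a_1 = 2: 17/2
a_2 = 3: 59/7

59/7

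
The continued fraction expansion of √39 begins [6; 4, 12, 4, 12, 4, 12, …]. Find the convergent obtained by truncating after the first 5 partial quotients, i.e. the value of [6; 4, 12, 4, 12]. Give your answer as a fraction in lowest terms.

Collapse the nested fraction from the inside out:
Start with 12.
4 + 1/(12/1) = 4 + 1/12 = 49/12
12 + 1/(49/12) = 12 + 12/49 = 600/49
4 + 1/(600/49) = 4 + 49/600 = 2449/600
6 + 1/(2449/600) = 6 + 600/2449 = 15294/2449

15294/2449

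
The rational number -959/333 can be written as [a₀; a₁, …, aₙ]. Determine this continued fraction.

[-3; 8, 3, 13]

Apply division with remainder until the remainder is 0:
⌊-959/333⌋ = -3, remainder 40
⌊333/40⌋ = 8, remainder 13
⌊40/13⌋ = 3, remainder 1
⌊13/1⌋ = 13, remainder 0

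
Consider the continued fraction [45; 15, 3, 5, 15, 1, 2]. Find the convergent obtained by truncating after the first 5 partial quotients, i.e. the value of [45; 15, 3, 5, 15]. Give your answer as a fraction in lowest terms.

Start with 15.
5 + 1/(15/1) = 5 + 1/15 = 76/15
3 + 1/(76/15) = 3 + 15/76 = 243/76
15 + 1/(243/76) = 15 + 76/243 = 3721/243
45 + 1/(3721/243) = 45 + 243/3721 = 167688/3721

167688/3721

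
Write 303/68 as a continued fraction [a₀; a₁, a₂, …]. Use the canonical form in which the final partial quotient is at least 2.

Repeatedly divide and take the remainder:
303 ÷ 68 → quotient 4, remainder 31
68 ÷ 31 → quotient 2, remainder 6
31 ÷ 6 → quotient 5, remainder 1
6 ÷ 1 → quotient 6, remainder 0

[4; 2, 5, 6]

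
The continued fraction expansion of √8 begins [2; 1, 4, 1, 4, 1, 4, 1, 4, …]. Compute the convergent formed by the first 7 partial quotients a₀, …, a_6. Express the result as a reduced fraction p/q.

478/169

Start with 4.
1 + 1/(4/1) = 1 + 1/4 = 5/4
4 + 1/(5/4) = 4 + 4/5 = 24/5
1 + 1/(24/5) = 1 + 5/24 = 29/24
4 + 1/(29/24) = 4 + 24/29 = 140/29
1 + 1/(140/29) = 1 + 29/140 = 169/140
2 + 1/(169/140) = 2 + 140/169 = 478/169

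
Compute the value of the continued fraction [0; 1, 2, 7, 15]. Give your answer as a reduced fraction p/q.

227/333

Start with 15.
7 + 1/(15/1) = 7 + 1/15 = 106/15
2 + 1/(106/15) = 2 + 15/106 = 227/106
1 + 1/(227/106) = 1 + 106/227 = 333/227
0 + 1/(333/227) = 0 + 227/333 = 227/333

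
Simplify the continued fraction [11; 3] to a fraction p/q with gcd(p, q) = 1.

Collapse the nested fraction from the inside out:
Start with 3.
11 + 1/(3/1) = 11 + 1/3 = 34/3

34/3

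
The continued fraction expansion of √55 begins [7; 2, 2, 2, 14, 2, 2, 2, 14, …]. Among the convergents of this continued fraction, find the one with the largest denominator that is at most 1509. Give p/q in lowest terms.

List convergents until the denominator exceeds the bound:
a_0 = 7: 7/1  (≤ bound)
a_1 = 2: 15/2  (≤ bound)
a_2 = 2: 37/5  (≤ bound)
a_3 = 2: 89/12  (≤ bound)
a_4 = 14: 1283/173  (≤ bound)
a_5 = 2: 2655/358  (≤ bound)
a_6 = 2: 6593/889  (≤ bound)
a_7 = 2: 15841/2136  (> 1509, stop)

6593/889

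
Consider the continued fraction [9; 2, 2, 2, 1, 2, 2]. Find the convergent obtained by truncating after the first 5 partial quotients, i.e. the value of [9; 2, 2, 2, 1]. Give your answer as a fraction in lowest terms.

Compute successive convergents:
a_0 = 9: 9/1
a_1 = 2: 19/2
a_2 = 2: 47/5
a_3 = 2: 113/12
a_4 = 1: 160/17

160/17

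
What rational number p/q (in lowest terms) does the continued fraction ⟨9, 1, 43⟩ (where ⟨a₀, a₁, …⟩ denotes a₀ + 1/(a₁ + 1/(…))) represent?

439/44

Compute successive convergents:
a_0 = 9: 9/1
a_1 = 1: 10/1
a_2 = 43: 439/44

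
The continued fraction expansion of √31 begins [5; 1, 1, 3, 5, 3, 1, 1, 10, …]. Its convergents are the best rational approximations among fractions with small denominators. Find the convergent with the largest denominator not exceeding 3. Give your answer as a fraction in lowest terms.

a_0 = 5: 5/1  (≤ bound)
a_1 = 1: 6/1  (≤ bound)
a_2 = 1: 11/2  (≤ bound)
a_3 = 3: 39/7  (> 3, stop)

11/2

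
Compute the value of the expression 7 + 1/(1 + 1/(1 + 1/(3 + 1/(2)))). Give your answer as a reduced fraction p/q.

121/16

Use the convergent recurrence hₖ = aₖ·hₖ₋₁ + hₖ₋₂ (and likewise for the denominators kₖ):
a_0 = 7: 7/1
a_1 = 1: 8/1
a_2 = 1: 15/2
a_3 = 3: 53/7
a_4 = 2: 121/16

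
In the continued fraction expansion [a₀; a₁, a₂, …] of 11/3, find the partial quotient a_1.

1

Run the Euclidean algorithm, recording each quotient:
⌊11/3⌋ = 3, remainder 2
⌊3/2⌋ = 1, remainder 1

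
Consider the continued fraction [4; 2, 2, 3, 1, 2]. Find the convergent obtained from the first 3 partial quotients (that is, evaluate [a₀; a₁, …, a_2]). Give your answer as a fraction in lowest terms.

22/5

Use the convergent recurrence hₖ = aₖ·hₖ₋₁ + hₖ₋₂ (and likewise for the denominators kₖ):
a_0 = 4: 4/1
a_1 = 2: 9/2
a_2 = 2: 22/5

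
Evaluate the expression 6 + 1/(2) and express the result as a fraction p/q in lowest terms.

Collapse the nested fraction from the inside out:
Start with 2.
6 + 1/(2/1) = 6 + 1/2 = 13/2

13/2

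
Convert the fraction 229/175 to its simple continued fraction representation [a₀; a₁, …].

229 ÷ 175 → quotient 1, remainder 54
175 ÷ 54 → quotient 3, remainder 13
54 ÷ 13 → quotient 4, remainder 2
13 ÷ 2 → quotient 6, remainder 1
2 ÷ 1 → quotient 2, remainder 0

[1; 3, 4, 6, 2]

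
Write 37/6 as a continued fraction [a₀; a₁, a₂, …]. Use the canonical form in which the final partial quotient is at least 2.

37 = 6·6 + 1, so a_0 = 6
6 = 6·1 + 0, so a_1 = 6

[6; 6]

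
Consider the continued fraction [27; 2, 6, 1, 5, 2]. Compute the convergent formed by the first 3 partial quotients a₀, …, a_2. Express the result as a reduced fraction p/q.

Start with 6.
2 + 1/(6/1) = 2 + 1/6 = 13/6
27 + 1/(13/6) = 27 + 6/13 = 357/13

357/13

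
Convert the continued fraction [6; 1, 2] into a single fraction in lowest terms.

20/3

Compute successive convergents:
a_0 = 6: 6/1
a_1 = 1: 7/1
a_2 = 2: 20/3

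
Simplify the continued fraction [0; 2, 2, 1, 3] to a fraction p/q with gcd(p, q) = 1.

11/26

Build up convergents one term at a time:
a_0 = 0: 0/1
a_1 = 2: 1/2
a_2 = 2: 2/5
a_3 = 1: 3/7
a_4 = 3: 11/26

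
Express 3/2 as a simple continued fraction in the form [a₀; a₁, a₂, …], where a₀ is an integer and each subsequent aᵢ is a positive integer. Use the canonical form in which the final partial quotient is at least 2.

[1; 2]

3 = 1·2 + 1, so a_0 = 1
2 = 2·1 + 0, so a_1 = 2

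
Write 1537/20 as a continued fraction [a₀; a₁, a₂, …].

Apply division with remainder until the remainder is 0:
1537 ÷ 20 → quotient 76, remainder 17
20 ÷ 17 → quotient 1, remainder 3
17 ÷ 3 → quotient 5, remainder 2
3 ÷ 2 → quotient 1, remainder 1
2 ÷ 1 → quotient 2, remainder 0

[76; 1, 5, 1, 2]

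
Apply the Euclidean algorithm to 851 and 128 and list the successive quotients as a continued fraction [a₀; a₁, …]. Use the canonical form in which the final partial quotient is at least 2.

⌊851/128⌋ = 6, remainder 83
⌊128/83⌋ = 1, remainder 45
⌊83/45⌋ = 1, remainder 38
⌊45/38⌋ = 1, remainder 7
⌊38/7⌋ = 5, remainder 3
⌊7/3⌋ = 2, remainder 1
⌊3/1⌋ = 3, remainder 0

[6; 1, 1, 1, 5, 2, 3]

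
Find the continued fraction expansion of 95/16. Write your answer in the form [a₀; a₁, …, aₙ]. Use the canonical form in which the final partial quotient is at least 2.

[5; 1, 15]

95 = 5·16 + 15, so a_0 = 5
16 = 1·15 + 1, so a_1 = 1
15 = 15·1 + 0, so a_2 = 15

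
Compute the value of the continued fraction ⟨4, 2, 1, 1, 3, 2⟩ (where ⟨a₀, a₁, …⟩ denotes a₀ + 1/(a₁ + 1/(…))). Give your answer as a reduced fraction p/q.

a_0 = 4: 4/1
a_1 = 2: 9/2
a_2 = 1: 13/3
a_3 = 1: 22/5
a_4 = 3: 79/18
a_5 = 2: 180/41

180/41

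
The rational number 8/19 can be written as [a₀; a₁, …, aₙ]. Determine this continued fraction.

8 = 0·19 + 8, so a_0 = 0
19 = 2·8 + 3, so a_1 = 2
8 = 2·3 + 2, so a_2 = 2
3 = 1·2 + 1, so a_3 = 1
2 = 2·1 + 0, so a_4 = 2

[0; 2, 2, 1, 2]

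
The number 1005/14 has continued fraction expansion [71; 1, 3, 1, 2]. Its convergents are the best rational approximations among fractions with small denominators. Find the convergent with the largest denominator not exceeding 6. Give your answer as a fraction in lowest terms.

a_0 = 71: 71/1  (≤ bound)
a_1 = 1: 72/1  (≤ bound)
a_2 = 3: 287/4  (≤ bound)
a_3 = 1: 359/5  (≤ bound)
a_4 = 2: 1005/14  (> 6, stop)

359/5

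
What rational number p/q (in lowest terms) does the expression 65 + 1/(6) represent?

391/6

a_0 = 65: 65/1
a_1 = 6: 391/6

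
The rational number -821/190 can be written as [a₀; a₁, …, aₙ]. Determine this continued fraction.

-821 ÷ 190 → quotient -5, remainder 129
190 ÷ 129 → quotient 1, remainder 61
129 ÷ 61 → quotient 2, remainder 7
61 ÷ 7 → quotient 8, remainder 5
7 ÷ 5 → quotient 1, remainder 2
5 ÷ 2 → quotient 2, remainder 1
2 ÷ 1 → quotient 2, remainder 0

[-5; 1, 2, 8, 1, 2, 2]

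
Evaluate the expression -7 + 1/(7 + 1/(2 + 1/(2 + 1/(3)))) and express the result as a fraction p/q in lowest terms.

Use the convergent recurrence hₖ = aₖ·hₖ₋₁ + hₖ₋₂ (and likewise for the denominators kₖ):
a_0 = -7: -7/1
a_1 = 7: -48/7
a_2 = 2: -103/15
a_3 = 2: -254/37
a_4 = 3: -865/126

-865/126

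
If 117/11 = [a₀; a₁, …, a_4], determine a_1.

Repeatedly divide and take the remainder:
⌊117/11⌋ = 10, remainder 7
⌊11/7⌋ = 1, remainder 4

1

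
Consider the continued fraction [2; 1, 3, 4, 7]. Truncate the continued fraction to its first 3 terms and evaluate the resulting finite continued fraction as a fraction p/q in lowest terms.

Work from the innermost term outward:
Start with 3.
1 + 1/(3/1) = 1 + 1/3 = 4/3
2 + 1/(4/3) = 2 + 3/4 = 11/4

11/4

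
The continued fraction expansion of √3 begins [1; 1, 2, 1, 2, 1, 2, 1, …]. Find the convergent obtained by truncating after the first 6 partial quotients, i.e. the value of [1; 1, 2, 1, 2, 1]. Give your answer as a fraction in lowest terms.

a_0 = 1: 1/1
a_1 = 1: 2/1
a_2 = 2: 5/3
a_3 = 1: 7/4
a_4 = 2: 19/11
a_5 = 1: 26/15

26/15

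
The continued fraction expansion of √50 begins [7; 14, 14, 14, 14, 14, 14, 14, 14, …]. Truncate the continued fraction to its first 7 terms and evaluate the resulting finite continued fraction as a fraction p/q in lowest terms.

Build up convergents one term at a time:
a_0 = 7: 7/1
a_1 = 14: 99/14
a_2 = 14: 1393/197
a_3 = 14: 19601/2772
a_4 = 14: 275807/39005
a_5 = 14: 3880899/548842
a_6 = 14: 54608393/7722793

54608393/7722793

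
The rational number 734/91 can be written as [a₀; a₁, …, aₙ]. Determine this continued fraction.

734 = 8·91 + 6, so a_0 = 8
91 = 15·6 + 1, so a_1 = 15
6 = 6·1 + 0, so a_2 = 6

[8; 15, 6]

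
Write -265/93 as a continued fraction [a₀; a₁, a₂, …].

[-3; 6, 1, 1, 1, 4]

-265 = -3·93 + 14, so a_0 = -3
93 = 6·14 + 9, so a_1 = 6
14 = 1·9 + 5, so a_2 = 1
9 = 1·5 + 4, so a_3 = 1
5 = 1·4 + 1, so a_4 = 1
4 = 4·1 + 0, so a_5 = 4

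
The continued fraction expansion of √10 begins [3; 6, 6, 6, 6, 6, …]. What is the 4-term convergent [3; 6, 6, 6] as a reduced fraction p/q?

721/228

a_0 = 3: 3/1
a_1 = 6: 19/6
a_2 = 6: 117/37
a_3 = 6: 721/228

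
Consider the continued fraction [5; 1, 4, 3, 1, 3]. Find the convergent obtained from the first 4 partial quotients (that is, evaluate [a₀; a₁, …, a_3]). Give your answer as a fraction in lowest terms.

Start with 3.
4 + 1/(3/1) = 4 + 1/3 = 13/3
1 + 1/(13/3) = 1 + 3/13 = 16/13
5 + 1/(16/13) = 5 + 13/16 = 93/16

93/16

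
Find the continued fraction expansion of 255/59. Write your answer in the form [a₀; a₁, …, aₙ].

[4; 3, 9, 2]

255 = 4·59 + 19, so a_0 = 4
59 = 3·19 + 2, so a_1 = 3
19 = 9·2 + 1, so a_2 = 9
2 = 2·1 + 0, so a_3 = 2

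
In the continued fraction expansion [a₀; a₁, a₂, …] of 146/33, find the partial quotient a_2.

2

Run the Euclidean algorithm, recording each quotient:
146 ÷ 33 → quotient 4, remainder 14
33 ÷ 14 → quotient 2, remainder 5
14 ÷ 5 → quotient 2, remainder 4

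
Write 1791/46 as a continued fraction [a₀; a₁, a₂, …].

[38; 1, 14, 3]

⌊1791/46⌋ = 38, remainder 43
⌊46/43⌋ = 1, remainder 3
⌊43/3⌋ = 14, remainder 1
⌊3/1⌋ = 3, remainder 0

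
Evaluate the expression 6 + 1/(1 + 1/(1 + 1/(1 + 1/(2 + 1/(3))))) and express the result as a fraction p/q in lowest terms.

Build up convergents one term at a time:
a_0 = 6: 6/1
a_1 = 1: 7/1
a_2 = 1: 13/2
a_3 = 1: 20/3
a_4 = 2: 53/8
a_5 = 3: 179/27

179/27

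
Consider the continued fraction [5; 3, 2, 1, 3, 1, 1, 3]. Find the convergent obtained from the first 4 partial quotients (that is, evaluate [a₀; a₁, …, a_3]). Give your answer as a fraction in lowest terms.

Work from the innermost term outward:
Start with 1.
2 + 1/(1/1) = 2 + 1/1 = 3/1
3 + 1/(3/1) = 3 + 1/3 = 10/3
5 + 1/(10/3) = 5 + 3/10 = 53/10

53/10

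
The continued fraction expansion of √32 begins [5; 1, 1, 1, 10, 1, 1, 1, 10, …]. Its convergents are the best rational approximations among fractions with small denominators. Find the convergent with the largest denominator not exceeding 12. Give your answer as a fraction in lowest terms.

17/3

List convergents until the denominator exceeds the bound:
a_0 = 5: 5/1  (≤ bound)
a_1 = 1: 6/1  (≤ bound)
a_2 = 1: 11/2  (≤ bound)
a_3 = 1: 17/3  (≤ bound)
a_4 = 10: 181/32  (> 12, stop)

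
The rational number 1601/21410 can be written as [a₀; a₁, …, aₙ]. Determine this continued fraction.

Apply division with remainder until the remainder is 0:
1601 ÷ 21410 → quotient 0, remainder 1601
21410 ÷ 1601 → quotient 13, remainder 597
1601 ÷ 597 → quotient 2, remainder 407
597 ÷ 407 → quotient 1, remainder 190
407 ÷ 190 → quotient 2, remainder 27
190 ÷ 27 → quotient 7, remainder 1
27 ÷ 1 → quotient 27, remainder 0

[0; 13, 2, 1, 2, 7, 27]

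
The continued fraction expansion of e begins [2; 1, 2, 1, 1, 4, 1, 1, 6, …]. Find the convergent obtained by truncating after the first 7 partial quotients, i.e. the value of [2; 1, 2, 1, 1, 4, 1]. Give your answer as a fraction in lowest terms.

Build up convergents one term at a time:
a_0 = 2: 2/1
a_1 = 1: 3/1
a_2 = 2: 8/3
a_3 = 1: 11/4
a_4 = 1: 19/7
a_5 = 4: 87/32
a_6 = 1: 106/39

106/39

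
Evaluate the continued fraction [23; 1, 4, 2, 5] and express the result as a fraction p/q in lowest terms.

1429/60

Start with 5.
2 + 1/(5/1) = 2 + 1/5 = 11/5
4 + 1/(11/5) = 4 + 5/11 = 49/11
1 + 1/(49/11) = 1 + 11/49 = 60/49
23 + 1/(60/49) = 23 + 49/60 = 1429/60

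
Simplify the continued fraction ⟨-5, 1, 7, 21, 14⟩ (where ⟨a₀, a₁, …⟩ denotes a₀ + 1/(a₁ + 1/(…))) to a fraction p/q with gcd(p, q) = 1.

a_0 = -5: -5/1
a_1 = 1: -4/1
a_2 = 7: -33/8
a_3 = 21: -697/169
a_4 = 14: -9791/2374

-9791/2374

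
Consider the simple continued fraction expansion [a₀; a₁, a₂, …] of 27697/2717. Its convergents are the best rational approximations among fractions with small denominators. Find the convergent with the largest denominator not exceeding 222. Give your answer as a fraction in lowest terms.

1682/165

List convergents until the denominator exceeds the bound:
a_0 = 10: 10/1  (≤ bound)
a_1 = 5: 51/5  (≤ bound)
a_2 = 6: 316/31  (≤ bound)
a_3 = 2: 683/67  (≤ bound)
a_4 = 2: 1682/165  (≤ bound)
a_5 = 1: 2365/232  (> 222, stop)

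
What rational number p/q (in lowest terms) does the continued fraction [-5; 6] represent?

Starting at the tail and folding back:
Start with 6.
-5 + 1/(6/1) = -5 + 1/6 = -29/6

-29/6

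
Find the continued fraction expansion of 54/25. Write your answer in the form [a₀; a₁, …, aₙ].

[2; 6, 4]

54 = 2·25 + 4, so a_0 = 2
25 = 6·4 + 1, so a_1 = 6
4 = 4·1 + 0, so a_2 = 4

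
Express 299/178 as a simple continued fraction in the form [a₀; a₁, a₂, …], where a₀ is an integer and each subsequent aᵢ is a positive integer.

Run the Euclidean algorithm, recording each quotient:
299 ÷ 178 → quotient 1, remainder 121
178 ÷ 121 → quotient 1, remainder 57
121 ÷ 57 → quotient 2, remainder 7
57 ÷ 7 → quotient 8, remainder 1
7 ÷ 1 → quotient 7, remainder 0

[1; 1, 2, 8, 7]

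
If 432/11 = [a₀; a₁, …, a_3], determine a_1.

3

Repeatedly divide and take the remainder:
⌊432/11⌋ = 39, remainder 3
⌊11/3⌋ = 3, remainder 2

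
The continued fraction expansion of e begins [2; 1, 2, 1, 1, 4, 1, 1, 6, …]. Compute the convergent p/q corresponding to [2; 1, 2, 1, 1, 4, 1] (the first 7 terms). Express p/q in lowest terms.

a_0 = 2: 2/1
a_1 = 1: 3/1
a_2 = 2: 8/3
a_3 = 1: 11/4
a_4 = 1: 19/7
a_5 = 4: 87/32
a_6 = 1: 106/39

106/39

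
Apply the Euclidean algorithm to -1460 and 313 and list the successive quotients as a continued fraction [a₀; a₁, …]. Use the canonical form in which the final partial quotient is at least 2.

[-5; 2, 1, 51, 2]

Repeatedly divide and take the remainder:
-1460 ÷ 313 → quotient -5, remainder 105
313 ÷ 105 → quotient 2, remainder 103
105 ÷ 103 → quotient 1, remainder 2
103 ÷ 2 → quotient 51, remainder 1
2 ÷ 1 → quotient 2, remainder 0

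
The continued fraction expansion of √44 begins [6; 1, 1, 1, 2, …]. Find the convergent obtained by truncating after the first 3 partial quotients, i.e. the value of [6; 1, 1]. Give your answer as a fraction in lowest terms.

Work from the innermost term outward:
Start with 1.
1 + 1/(1/1) = 1 + 1/1 = 2/1
6 + 1/(2/1) = 6 + 1/2 = 13/2

13/2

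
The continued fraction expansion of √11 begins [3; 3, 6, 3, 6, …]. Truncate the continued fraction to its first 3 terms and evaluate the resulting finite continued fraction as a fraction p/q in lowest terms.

Build up convergents one term at a time:
a_0 = 3: 3/1
a_1 = 3: 10/3
a_2 = 6: 63/19

63/19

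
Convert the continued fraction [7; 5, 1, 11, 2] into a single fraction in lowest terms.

Compute successive convergents:
a_0 = 7: 7/1
a_1 = 5: 36/5
a_2 = 1: 43/6
a_3 = 11: 509/71
a_4 = 2: 1061/148

1061/148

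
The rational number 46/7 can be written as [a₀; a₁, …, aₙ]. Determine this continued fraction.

[6; 1, 1, 3]

Apply division with remainder until the remainder is 0:
⌊46/7⌋ = 6, remainder 4
⌊7/4⌋ = 1, remainder 3
⌊4/3⌋ = 1, remainder 1
⌊3/1⌋ = 3, remainder 0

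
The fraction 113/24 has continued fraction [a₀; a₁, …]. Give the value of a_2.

113 = 4·24 + 17, so a_0 = 4
24 = 1·17 + 7, so a_1 = 1
17 = 2·7 + 3, so a_2 = 2

2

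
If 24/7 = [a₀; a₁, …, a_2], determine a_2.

3

⌊24/7⌋ = 3, remainder 3
⌊7/3⌋ = 2, remainder 1
⌊3/1⌋ = 3, remainder 0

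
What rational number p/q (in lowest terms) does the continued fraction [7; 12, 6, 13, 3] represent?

20935/2956

Start with 3.
13 + 1/(3/1) = 13 + 1/3 = 40/3
6 + 1/(40/3) = 6 + 3/40 = 243/40
12 + 1/(243/40) = 12 + 40/243 = 2956/243
7 + 1/(2956/243) = 7 + 243/2956 = 20935/2956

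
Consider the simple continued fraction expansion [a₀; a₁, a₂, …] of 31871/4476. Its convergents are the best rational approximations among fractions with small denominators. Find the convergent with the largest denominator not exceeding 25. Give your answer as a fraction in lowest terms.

List convergents until the denominator exceeds the bound:
a_0 = 7: 7/1  (≤ bound)
a_1 = 8: 57/8  (≤ bound)
a_2 = 3: 178/25  (≤ bound)
a_3 = 3: 591/83  (> 25, stop)

178/25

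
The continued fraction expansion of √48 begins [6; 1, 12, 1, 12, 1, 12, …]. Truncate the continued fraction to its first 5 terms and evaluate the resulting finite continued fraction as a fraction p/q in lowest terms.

Start with 12.
1 + 1/(12/1) = 1 + 1/12 = 13/12
12 + 1/(13/12) = 12 + 12/13 = 168/13
1 + 1/(168/13) = 1 + 13/168 = 181/168
6 + 1/(181/168) = 6 + 168/181 = 1254/181

1254/181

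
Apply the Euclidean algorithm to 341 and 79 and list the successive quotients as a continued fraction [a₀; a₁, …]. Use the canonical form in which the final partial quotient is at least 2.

[4; 3, 6, 4]

Run the Euclidean algorithm, recording each quotient:
341 ÷ 79 → quotient 4, remainder 25
79 ÷ 25 → quotient 3, remainder 4
25 ÷ 4 → quotient 6, remainder 1
4 ÷ 1 → quotient 4, remainder 0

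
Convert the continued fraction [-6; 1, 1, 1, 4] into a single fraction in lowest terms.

Use the convergent recurrence hₖ = aₖ·hₖ₋₁ + hₖ₋₂ (and likewise for the denominators kₖ):
a_0 = -6: -6/1
a_1 = 1: -5/1
a_2 = 1: -11/2
a_3 = 1: -16/3
a_4 = 4: -75/14

-75/14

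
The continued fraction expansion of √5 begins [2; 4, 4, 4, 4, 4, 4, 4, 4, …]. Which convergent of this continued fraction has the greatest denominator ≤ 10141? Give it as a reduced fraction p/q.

12238/5473

a_0 = 2: 2/1  (≤ bound)
a_1 = 4: 9/4  (≤ bound)
a_2 = 4: 38/17  (≤ bound)
a_3 = 4: 161/72  (≤ bound)
a_4 = 4: 682/305  (≤ bound)
a_5 = 4: 2889/1292  (≤ bound)
a_6 = 4: 12238/5473  (≤ bound)
a_7 = 4: 51841/23184  (> 10141, stop)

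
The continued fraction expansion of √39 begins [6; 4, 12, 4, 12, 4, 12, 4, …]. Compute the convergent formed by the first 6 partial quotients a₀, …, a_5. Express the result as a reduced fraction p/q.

Collapse the nested fraction from the inside out:
Start with 4.
12 + 1/(4/1) = 12 + 1/4 = 49/4
4 + 1/(49/4) = 4 + 4/49 = 200/49
12 + 1/(200/49) = 12 + 49/200 = 2449/200
4 + 1/(2449/200) = 4 + 200/2449 = 9996/2449
6 + 1/(9996/2449) = 6 + 2449/9996 = 62425/9996

62425/9996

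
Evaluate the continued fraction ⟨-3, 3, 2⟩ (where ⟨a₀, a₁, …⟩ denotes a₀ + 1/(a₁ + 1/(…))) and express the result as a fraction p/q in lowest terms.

Start with 2.
3 + 1/(2/1) = 3 + 1/2 = 7/2
-3 + 1/(7/2) = -3 + 2/7 = -19/7

-19/7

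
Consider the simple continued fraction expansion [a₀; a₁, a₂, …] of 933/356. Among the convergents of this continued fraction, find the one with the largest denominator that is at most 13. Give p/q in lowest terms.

21/8

List convergents until the denominator exceeds the bound:
a_0 = 2: 2/1  (≤ bound)
a_1 = 1: 3/1  (≤ bound)
a_2 = 1: 5/2  (≤ bound)
a_3 = 1: 8/3  (≤ bound)
a_4 = 1: 13/5  (≤ bound)
a_5 = 1: 21/8  (≤ bound)
a_6 = 3: 76/29  (> 13, stop)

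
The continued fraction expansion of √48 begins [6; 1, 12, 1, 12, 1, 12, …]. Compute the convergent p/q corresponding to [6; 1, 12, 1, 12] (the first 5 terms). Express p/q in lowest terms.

a_0 = 6: 6/1
a_1 = 1: 7/1
a_2 = 12: 90/13
a_3 = 1: 97/14
a_4 = 12: 1254/181

1254/181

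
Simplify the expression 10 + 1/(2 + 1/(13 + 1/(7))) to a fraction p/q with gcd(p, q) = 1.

Use the convergent recurrence hₖ = aₖ·hₖ₋₁ + hₖ₋₂ (and likewise for the denominators kₖ):
a_0 = 10: 10/1
a_1 = 2: 21/2
a_2 = 13: 283/27
a_3 = 7: 2002/191

2002/191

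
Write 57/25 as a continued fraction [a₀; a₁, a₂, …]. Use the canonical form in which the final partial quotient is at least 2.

[2; 3, 1, 1, 3]

57 = 2·25 + 7, so a_0 = 2
25 = 3·7 + 4, so a_1 = 3
7 = 1·4 + 3, so a_2 = 1
4 = 1·3 + 1, so a_3 = 1
3 = 3·1 + 0, so a_4 = 3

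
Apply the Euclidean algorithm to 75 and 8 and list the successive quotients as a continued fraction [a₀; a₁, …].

[9; 2, 1, 2]

Repeatedly divide and take the remainder:
75 = 9·8 + 3, so a_0 = 9
8 = 2·3 + 2, so a_1 = 2
3 = 1·2 + 1, so a_2 = 1
2 = 2·1 + 0, so a_3 = 2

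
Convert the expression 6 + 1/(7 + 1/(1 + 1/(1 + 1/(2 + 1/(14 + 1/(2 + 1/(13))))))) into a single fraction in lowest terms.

Work from the innermost term outward:
Start with 13.
2 + 1/(13/1) = 2 + 1/13 = 27/13
14 + 1/(27/13) = 14 + 13/27 = 391/27
2 + 1/(391/27) = 2 + 27/391 = 809/391
1 + 1/(809/391) = 1 + 391/809 = 1200/809
1 + 1/(1200/809) = 1 + 809/1200 = 2009/1200
7 + 1/(2009/1200) = 7 + 1200/2009 = 15263/2009
6 + 1/(15263/2009) = 6 + 2009/15263 = 93587/15263

93587/15263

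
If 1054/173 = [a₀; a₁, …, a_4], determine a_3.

4

1054 ÷ 173 → quotient 6, remainder 16
173 ÷ 16 → quotient 10, remainder 13
16 ÷ 13 → quotient 1, remainder 3
13 ÷ 3 → quotient 4, remainder 1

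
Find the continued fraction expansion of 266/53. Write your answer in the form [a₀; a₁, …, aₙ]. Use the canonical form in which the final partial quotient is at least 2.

266 = 5·53 + 1, so a_0 = 5
53 = 53·1 + 0, so a_1 = 53

[5; 53]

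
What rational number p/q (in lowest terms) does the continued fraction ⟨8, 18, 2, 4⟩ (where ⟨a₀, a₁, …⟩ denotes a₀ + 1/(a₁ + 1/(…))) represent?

Build up convergents one term at a time:
a_0 = 8: 8/1
a_1 = 18: 145/18
a_2 = 2: 298/37
a_3 = 4: 1337/166

1337/166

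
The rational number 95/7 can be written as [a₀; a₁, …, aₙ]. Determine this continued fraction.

[13; 1, 1, 3]

95 = 13·7 + 4, so a_0 = 13
7 = 1·4 + 3, so a_1 = 1
4 = 1·3 + 1, so a_2 = 1
3 = 3·1 + 0, so a_3 = 3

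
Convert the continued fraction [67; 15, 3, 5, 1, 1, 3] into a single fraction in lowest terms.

a_0 = 67: 67/1
a_1 = 15: 1006/15
a_2 = 3: 3085/46
a_3 = 5: 16431/245
a_4 = 1: 19516/291
a_5 = 1: 35947/536
a_6 = 3: 127357/1899

127357/1899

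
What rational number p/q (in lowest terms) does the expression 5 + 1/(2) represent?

11/2

Start with 2.
5 + 1/(2/1) = 5 + 1/2 = 11/2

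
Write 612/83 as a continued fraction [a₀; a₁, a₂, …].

[7; 2, 1, 2, 10]

612 ÷ 83 → quotient 7, remainder 31
83 ÷ 31 → quotient 2, remainder 21
31 ÷ 21 → quotient 1, remainder 10
21 ÷ 10 → quotient 2, remainder 1
10 ÷ 1 → quotient 10, remainder 0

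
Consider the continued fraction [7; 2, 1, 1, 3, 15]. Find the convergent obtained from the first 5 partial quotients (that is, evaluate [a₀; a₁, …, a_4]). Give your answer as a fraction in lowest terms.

Start with 3.
1 + 1/(3/1) = 1 + 1/3 = 4/3
1 + 1/(4/3) = 1 + 3/4 = 7/4
2 + 1/(7/4) = 2 + 4/7 = 18/7
7 + 1/(18/7) = 7 + 7/18 = 133/18

133/18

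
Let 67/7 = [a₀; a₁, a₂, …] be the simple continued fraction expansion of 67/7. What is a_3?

3

Run the Euclidean algorithm, recording each quotient:
67 ÷ 7 → quotient 9, remainder 4
7 ÷ 4 → quotient 1, remainder 3
4 ÷ 3 → quotient 1, remainder 1
3 ÷ 1 → quotient 3, remainder 0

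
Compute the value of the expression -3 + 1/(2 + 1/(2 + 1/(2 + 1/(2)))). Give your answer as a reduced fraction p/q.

-75/29

a_0 = -3: -3/1
a_1 = 2: -5/2
a_2 = 2: -13/5
a_3 = 2: -31/12
a_4 = 2: -75/29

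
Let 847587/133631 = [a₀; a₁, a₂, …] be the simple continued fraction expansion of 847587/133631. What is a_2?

1

847587 = 6·133631 + 45801, so a_0 = 6
133631 = 2·45801 + 42029, so a_1 = 2
45801 = 1·42029 + 3772, so a_2 = 1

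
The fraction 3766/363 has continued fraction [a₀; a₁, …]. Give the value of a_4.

3766 = 10·363 + 136, so a_0 = 10
363 = 2·136 + 91, so a_1 = 2
136 = 1·91 + 45, so a_2 = 1
91 = 2·45 + 1, so a_3 = 2
45 = 45·1 + 0, so a_4 = 45

45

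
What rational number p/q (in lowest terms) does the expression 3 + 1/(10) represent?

31/10

Start with 10.
3 + 1/(10/1) = 3 + 1/10 = 31/10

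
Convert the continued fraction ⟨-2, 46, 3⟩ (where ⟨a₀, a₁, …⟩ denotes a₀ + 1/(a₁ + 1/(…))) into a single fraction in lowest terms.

a_0 = -2: -2/1
a_1 = 46: -91/46
a_2 = 3: -275/139

-275/139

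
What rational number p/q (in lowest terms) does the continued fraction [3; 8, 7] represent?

178/57

Start with 7.
8 + 1/(7/1) = 8 + 1/7 = 57/7
3 + 1/(57/7) = 3 + 7/57 = 178/57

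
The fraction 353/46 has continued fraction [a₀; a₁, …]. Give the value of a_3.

15

Apply division with remainder until the remainder is 0:
353 ÷ 46 → quotient 7, remainder 31
46 ÷ 31 → quotient 1, remainder 15
31 ÷ 15 → quotient 2, remainder 1
15 ÷ 1 → quotient 15, remainder 0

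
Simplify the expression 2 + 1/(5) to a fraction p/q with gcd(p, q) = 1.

11/5

Compute successive convergents:
a_0 = 2: 2/1
a_1 = 5: 11/5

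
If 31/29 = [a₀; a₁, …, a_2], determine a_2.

⌊31/29⌋ = 1, remainder 2
⌊29/2⌋ = 14, remainder 1
⌊2/1⌋ = 2, remainder 0

2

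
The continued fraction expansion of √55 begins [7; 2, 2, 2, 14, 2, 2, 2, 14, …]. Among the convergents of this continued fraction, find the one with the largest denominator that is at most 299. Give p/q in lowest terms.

a_0 = 7: 7/1  (≤ bound)
a_1 = 2: 15/2  (≤ bound)
a_2 = 2: 37/5  (≤ bound)
a_3 = 2: 89/12  (≤ bound)
a_4 = 14: 1283/173  (≤ bound)
a_5 = 2: 2655/358  (> 299, stop)

1283/173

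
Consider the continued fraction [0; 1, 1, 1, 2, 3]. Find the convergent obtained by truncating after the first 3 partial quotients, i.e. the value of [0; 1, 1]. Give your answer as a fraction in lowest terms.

1/2

Start with 1.
1 + 1/(1/1) = 1 + 1/1 = 2/1
0 + 1/(2/1) = 0 + 1/2 = 1/2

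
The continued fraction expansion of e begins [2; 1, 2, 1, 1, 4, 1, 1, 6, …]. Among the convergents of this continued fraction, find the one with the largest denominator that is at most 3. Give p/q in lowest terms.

a_0 = 2: 2/1  (≤ bound)
a_1 = 1: 3/1  (≤ bound)
a_2 = 2: 8/3  (≤ bound)
a_3 = 1: 11/4  (> 3, stop)

8/3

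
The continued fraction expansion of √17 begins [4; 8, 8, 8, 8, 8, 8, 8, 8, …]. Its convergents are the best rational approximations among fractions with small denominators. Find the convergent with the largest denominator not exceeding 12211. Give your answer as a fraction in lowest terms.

List convergents until the denominator exceeds the bound:
a_0 = 4: 4/1  (≤ bound)
a_1 = 8: 33/8  (≤ bound)
a_2 = 8: 268/65  (≤ bound)
a_3 = 8: 2177/528  (≤ bound)
a_4 = 8: 17684/4289  (≤ bound)
a_5 = 8: 143649/34840  (> 12211, stop)

17684/4289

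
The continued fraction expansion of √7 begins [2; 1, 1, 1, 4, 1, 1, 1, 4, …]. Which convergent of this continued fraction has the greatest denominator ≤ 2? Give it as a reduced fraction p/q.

5/2

List convergents until the denominator exceeds the bound:
a_0 = 2: 2/1  (≤ bound)
a_1 = 1: 3/1  (≤ bound)
a_2 = 1: 5/2  (≤ bound)
a_3 = 1: 8/3  (> 2, stop)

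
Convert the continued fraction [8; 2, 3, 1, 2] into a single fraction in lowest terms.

211/25

Compute successive convergents:
a_0 = 8: 8/1
a_1 = 2: 17/2
a_2 = 3: 59/7
a_3 = 1: 76/9
a_4 = 2: 211/25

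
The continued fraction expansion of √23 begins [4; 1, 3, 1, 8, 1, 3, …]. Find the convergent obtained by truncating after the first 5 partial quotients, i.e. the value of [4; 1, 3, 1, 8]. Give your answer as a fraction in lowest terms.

211/44

Collapse the nested fraction from the inside out:
Start with 8.
1 + 1/(8/1) = 1 + 1/8 = 9/8
3 + 1/(9/8) = 3 + 8/9 = 35/9
1 + 1/(35/9) = 1 + 9/35 = 44/35
4 + 1/(44/35) = 4 + 35/44 = 211/44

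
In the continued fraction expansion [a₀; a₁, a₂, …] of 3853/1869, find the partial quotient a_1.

Run the Euclidean algorithm, recording each quotient:
3853 = 2·1869 + 115, so a_0 = 2
1869 = 16·115 + 29, so a_1 = 16

16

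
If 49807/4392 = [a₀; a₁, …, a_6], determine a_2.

Apply division with remainder until the remainder is 0:
⌊49807/4392⌋ = 11, remainder 1495
⌊4392/1495⌋ = 2, remainder 1402
⌊1495/1402⌋ = 1, remainder 93

1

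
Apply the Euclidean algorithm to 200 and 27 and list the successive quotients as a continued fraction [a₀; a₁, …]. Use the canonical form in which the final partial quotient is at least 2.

[7; 2, 2, 5]

200 ÷ 27 → quotient 7, remainder 11
27 ÷ 11 → quotient 2, remainder 5
11 ÷ 5 → quotient 2, remainder 1
5 ÷ 1 → quotient 5, remainder 0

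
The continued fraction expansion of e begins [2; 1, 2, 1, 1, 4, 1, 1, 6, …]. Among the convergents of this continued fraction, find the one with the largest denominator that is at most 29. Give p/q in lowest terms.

a_0 = 2: 2/1  (≤ bound)
a_1 = 1: 3/1  (≤ bound)
a_2 = 2: 8/3  (≤ bound)
a_3 = 1: 11/4  (≤ bound)
a_4 = 1: 19/7  (≤ bound)
a_5 = 4: 87/32  (> 29, stop)

19/7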